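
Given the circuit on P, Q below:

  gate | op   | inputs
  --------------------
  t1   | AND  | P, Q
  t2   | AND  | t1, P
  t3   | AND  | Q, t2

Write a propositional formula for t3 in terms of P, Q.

t1 = P AND Q
t2 = t1 AND P = (P AND Q) AND P
t3 = Q AND t2 = Q AND ((P AND Q) AND P)

Q AND ((P AND Q) AND P)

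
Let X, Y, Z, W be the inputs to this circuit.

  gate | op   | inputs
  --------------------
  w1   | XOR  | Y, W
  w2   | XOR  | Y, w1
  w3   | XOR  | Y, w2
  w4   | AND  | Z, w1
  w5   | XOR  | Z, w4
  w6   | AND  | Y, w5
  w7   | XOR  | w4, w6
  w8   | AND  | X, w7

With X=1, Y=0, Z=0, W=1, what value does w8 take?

0

w1 = 0 XOR 1 = 1
w4 = 0 AND 1 = 0
w5 = 0 XOR 0 = 0
w6 = 0 AND 0 = 0
w7 = 0 XOR 0 = 0
w8 = 1 AND 0 = 0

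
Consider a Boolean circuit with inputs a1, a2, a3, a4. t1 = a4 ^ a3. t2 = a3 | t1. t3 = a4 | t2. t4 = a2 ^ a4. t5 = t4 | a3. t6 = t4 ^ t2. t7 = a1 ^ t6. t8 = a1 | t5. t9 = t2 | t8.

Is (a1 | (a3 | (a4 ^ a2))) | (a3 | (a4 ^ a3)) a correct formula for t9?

Yes

t1 = a4 ^ a3
t2 = a3 | t1 = a3 | (a4 ^ a3)
t4 = a2 ^ a4
t5 = t4 | a3 = (a2 ^ a4) | a3
t8 = a1 | t5 = a1 | ((a2 ^ a4) | a3)
t9 = t2 | t8 = (a3 | (a4 ^ a3)) | (a1 | ((a2 ^ a4) | a3))
At a1=0, a2=0, a3=0, a4=0: circuit gives 0, formula gives 0.
At a1=0, a2=0, a3=0, a4=1: circuit gives 1, formula gives 1.
Agrees on all 16 inputs.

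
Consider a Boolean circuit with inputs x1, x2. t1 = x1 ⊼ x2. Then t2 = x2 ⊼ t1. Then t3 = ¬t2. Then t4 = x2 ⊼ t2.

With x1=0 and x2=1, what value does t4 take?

t1 = 0 ⊼ 1 = 1
t2 = 1 ⊼ 1 = 0
t4 = 1 ⊼ 0 = 1

1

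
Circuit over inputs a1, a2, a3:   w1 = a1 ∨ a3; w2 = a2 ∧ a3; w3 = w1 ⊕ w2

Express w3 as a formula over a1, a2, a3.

(a1 ∨ a3) ⊕ (a2 ∧ a3)

w1 = a1 ∨ a3
w2 = a2 ∧ a3
w3 = w1 ⊕ w2 = (a1 ∨ a3) ⊕ (a2 ∧ a3)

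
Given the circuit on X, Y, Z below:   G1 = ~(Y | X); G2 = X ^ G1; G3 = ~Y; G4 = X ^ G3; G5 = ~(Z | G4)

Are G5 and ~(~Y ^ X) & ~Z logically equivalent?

Yes

G3 = ~Y
G4 = X ^ G3 = X ^ ~Y
G5 = ~(Z | G4) = ~(Z | (X ^ ~Y))
At X=0, Y=0, Z=0: circuit gives 0, formula gives 0.
At X=0, Y=1, Z=0: circuit gives 1, formula gives 1.
Agrees on all 8 inputs.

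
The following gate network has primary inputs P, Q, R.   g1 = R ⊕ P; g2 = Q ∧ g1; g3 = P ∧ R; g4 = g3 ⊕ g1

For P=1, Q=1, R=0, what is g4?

1

g1 = 0 ⊕ 1 = 1
g3 = 1 ∧ 0 = 0
g4 = 0 ⊕ 1 = 1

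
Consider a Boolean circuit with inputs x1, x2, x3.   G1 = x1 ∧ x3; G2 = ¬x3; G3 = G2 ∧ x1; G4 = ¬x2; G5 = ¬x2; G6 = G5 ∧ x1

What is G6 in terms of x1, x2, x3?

G5 = ¬x2
G6 = G5 ∧ x1 = ¬x2 ∧ x1

¬x2 ∧ x1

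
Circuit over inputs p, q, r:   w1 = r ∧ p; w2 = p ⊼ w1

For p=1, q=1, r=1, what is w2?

0

w1 = 1 ∧ 1 = 1
w2 = 1 ⊼ 1 = 0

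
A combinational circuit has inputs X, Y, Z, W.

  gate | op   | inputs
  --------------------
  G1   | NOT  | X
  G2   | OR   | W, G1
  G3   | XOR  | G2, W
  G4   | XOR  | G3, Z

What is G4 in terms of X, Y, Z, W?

G1 = NOT X
G2 = W OR G1 = W OR NOT X
G3 = G2 XOR W = (W OR NOT X) XOR W
G4 = G3 XOR Z = ((W OR NOT X) XOR W) XOR Z

((W OR NOT X) XOR W) XOR Z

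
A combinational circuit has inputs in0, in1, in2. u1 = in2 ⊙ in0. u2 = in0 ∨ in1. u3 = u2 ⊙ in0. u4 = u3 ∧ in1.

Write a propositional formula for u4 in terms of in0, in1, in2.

u2 = in0 ∨ in1
u3 = u2 ⊙ in0 = (in0 ∨ in1) ⊙ in0
u4 = u3 ∧ in1 = ((in0 ∨ in1) ⊙ in0) ∧ in1

((in0 ∨ in1) ⊙ in0) ∧ in1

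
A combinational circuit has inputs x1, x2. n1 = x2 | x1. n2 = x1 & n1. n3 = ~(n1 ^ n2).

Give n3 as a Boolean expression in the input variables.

n1 = x2 | x1
n2 = x1 & n1 = x1 & (x2 | x1)
n3 = ~(n1 ^ n2) = ~((x2 | x1) ^ (x1 & (x2 | x1)))

~((x2 | x1) ^ (x1 & (x2 | x1)))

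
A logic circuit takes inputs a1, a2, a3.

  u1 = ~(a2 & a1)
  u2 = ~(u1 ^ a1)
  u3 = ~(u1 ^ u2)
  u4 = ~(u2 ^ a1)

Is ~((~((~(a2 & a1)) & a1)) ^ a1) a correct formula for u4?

u1 = ~(a2 & a1)
u2 = ~(u1 ^ a1) = ~((~(a2 & a1)) ^ a1)
u4 = ~(u2 ^ a1) = ~((~((~(a2 & a1)) ^ a1)) ^ a1)
At a1=0, a2=0, a3=0: circuit gives 1, formula gives 0.

No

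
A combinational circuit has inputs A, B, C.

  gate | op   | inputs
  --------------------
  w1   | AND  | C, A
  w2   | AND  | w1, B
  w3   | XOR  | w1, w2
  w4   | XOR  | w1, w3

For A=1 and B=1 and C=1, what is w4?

1

w1 = 1 AND 1 = 1
w2 = 1 AND 1 = 1
w3 = 1 XOR 1 = 0
w4 = 1 XOR 0 = 1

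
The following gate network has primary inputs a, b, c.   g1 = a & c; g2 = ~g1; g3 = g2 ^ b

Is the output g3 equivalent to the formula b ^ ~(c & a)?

Yes

g1 = a & c
g2 = ~g1 = ~(a & c)
g3 = g2 ^ b = ~(a & c) ^ b
At a=0, b=1, c=0: circuit gives 0, formula gives 0.
At a=0, b=0, c=0: circuit gives 1, formula gives 1.
Agrees on all 8 inputs.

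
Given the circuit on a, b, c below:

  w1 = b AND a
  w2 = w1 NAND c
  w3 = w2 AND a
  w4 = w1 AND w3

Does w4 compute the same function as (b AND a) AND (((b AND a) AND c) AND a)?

No

w1 = b AND a
w2 = w1 NAND c = (b AND a) NAND c
w3 = w2 AND a = ((b AND a) NAND c) AND a
w4 = w1 AND w3 = (b AND a) AND (((b AND a) NAND c) AND a)
At a=1, b=1, c=0: circuit gives 1, formula gives 0.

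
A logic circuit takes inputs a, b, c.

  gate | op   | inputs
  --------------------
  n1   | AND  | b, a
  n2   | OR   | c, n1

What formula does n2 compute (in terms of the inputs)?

c OR (b AND a)

n1 = b AND a
n2 = c OR n1 = c OR (b AND a)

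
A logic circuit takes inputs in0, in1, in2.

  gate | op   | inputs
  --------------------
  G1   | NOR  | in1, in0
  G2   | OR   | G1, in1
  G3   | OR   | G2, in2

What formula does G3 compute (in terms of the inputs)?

G1 = in1 NOR in0
G2 = G1 OR in1 = (in1 NOR in0) OR in1
G3 = G2 OR in2 = ((in1 NOR in0) OR in1) OR in2

((in1 NOR in0) OR in1) OR in2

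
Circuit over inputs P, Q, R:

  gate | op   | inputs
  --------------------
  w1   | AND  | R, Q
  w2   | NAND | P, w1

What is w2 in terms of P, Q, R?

P NAND (R AND Q)

w1 = R AND Q
w2 = P NAND w1 = P NAND (R AND Q)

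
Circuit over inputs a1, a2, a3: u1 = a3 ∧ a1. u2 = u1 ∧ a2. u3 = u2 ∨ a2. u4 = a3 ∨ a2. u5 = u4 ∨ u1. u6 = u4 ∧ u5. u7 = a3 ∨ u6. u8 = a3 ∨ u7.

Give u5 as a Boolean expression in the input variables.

(a3 ∨ a2) ∨ (a3 ∧ a1)

u1 = a3 ∧ a1
u4 = a3 ∨ a2
u5 = u4 ∨ u1 = (a3 ∨ a2) ∨ (a3 ∧ a1)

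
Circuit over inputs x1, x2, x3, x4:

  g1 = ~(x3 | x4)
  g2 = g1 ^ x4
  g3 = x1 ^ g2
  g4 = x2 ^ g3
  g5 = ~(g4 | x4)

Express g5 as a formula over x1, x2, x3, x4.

g1 = ~(x3 | x4)
g2 = g1 ^ x4 = (~(x3 | x4)) ^ x4
g3 = x1 ^ g2 = x1 ^ ((~(x3 | x4)) ^ x4)
g4 = x2 ^ g3 = x2 ^ (x1 ^ ((~(x3 | x4)) ^ x4))
g5 = ~(g4 | x4) = ~((x2 ^ (x1 ^ ((~(x3 | x4)) ^ x4))) | x4)

~((x2 ^ (x1 ^ ((~(x3 | x4)) ^ x4))) | x4)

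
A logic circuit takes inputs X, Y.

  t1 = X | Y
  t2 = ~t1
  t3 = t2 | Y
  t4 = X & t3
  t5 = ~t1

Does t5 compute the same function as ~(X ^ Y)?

No

t1 = X | Y
t5 = ~t1 = ~(X | Y)
At X=1, Y=1: circuit gives 0, formula gives 1.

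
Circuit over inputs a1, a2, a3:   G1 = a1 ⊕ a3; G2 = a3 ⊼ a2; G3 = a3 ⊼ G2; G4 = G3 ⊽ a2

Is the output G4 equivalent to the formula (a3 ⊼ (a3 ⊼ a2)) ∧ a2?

No

G2 = a3 ⊼ a2
G3 = a3 ⊼ G2 = a3 ⊼ (a3 ⊼ a2)
G4 = G3 ⊽ a2 = (a3 ⊼ (a3 ⊼ a2)) ⊽ a2
At a1=0, a2=0, a3=1: circuit gives 1, formula gives 0.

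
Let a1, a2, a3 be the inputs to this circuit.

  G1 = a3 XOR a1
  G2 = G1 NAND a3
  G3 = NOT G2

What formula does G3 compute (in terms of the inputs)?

NOT ((a3 XOR a1) NAND a3)

G1 = a3 XOR a1
G2 = G1 NAND a3 = (a3 XOR a1) NAND a3
G3 = NOT G2 = NOT ((a3 XOR a1) NAND a3)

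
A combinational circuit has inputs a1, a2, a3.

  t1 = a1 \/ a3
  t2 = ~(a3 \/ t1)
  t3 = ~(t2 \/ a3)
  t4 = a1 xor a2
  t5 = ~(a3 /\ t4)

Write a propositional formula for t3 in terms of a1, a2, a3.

~((~(a3 \/ (a1 \/ a3))) \/ a3)

t1 = a1 \/ a3
t2 = ~(a3 \/ t1) = ~(a3 \/ (a1 \/ a3))
t3 = ~(t2 \/ a3) = ~((~(a3 \/ (a1 \/ a3))) \/ a3)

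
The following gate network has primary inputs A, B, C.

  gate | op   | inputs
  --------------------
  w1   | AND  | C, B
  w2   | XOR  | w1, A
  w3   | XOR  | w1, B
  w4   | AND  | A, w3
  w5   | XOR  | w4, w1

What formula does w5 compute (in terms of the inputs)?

w1 = C AND B
w3 = w1 XOR B = (C AND B) XOR B
w4 = A AND w3 = A AND ((C AND B) XOR B)
w5 = w4 XOR w1 = (A AND ((C AND B) XOR B)) XOR (C AND B)

(A AND ((C AND B) XOR B)) XOR (C AND B)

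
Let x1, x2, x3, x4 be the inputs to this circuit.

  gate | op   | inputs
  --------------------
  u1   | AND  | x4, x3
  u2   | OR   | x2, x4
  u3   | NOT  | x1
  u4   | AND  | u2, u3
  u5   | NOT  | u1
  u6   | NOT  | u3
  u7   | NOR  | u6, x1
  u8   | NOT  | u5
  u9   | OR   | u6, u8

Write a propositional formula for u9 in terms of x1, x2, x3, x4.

u1 = x4 AND x3
u3 = NOT x1
u5 = NOT u1 = NOT (x4 AND x3)
u6 = NOT u3 = NOT NOT x1
u8 = NOT u5 = NOT NOT (x4 AND x3)
u9 = u6 OR u8 = NOT NOT x1 OR NOT NOT (x4 AND x3)

NOT NOT x1 OR NOT NOT (x4 AND x3)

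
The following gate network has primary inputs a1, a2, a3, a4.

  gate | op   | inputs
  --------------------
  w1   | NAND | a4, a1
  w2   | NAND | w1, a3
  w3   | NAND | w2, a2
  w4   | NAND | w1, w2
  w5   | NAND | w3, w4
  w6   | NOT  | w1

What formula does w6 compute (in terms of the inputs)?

w1 = a4 NAND a1
w6 = NOT w1 = NOT (a4 NAND a1)

NOT (a4 NAND a1)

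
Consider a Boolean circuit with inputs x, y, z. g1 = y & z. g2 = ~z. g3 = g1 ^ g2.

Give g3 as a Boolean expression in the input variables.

(y & z) ^ ~z

g1 = y & z
g2 = ~z
g3 = g1 ^ g2 = (y & z) ^ ~z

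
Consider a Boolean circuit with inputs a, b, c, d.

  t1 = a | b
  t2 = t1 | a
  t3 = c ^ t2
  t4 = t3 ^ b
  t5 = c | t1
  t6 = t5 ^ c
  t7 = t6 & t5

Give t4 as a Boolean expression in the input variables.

t1 = a | b
t2 = t1 | a = (a | b) | a
t3 = c ^ t2 = c ^ ((a | b) | a)
t4 = t3 ^ b = (c ^ ((a | b) | a)) ^ b

(c ^ ((a | b) | a)) ^ b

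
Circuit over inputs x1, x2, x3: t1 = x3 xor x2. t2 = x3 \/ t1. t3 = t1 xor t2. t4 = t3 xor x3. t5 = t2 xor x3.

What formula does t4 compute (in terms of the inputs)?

((x3 xor x2) xor (x3 \/ (x3 xor x2))) xor x3

t1 = x3 xor x2
t2 = x3 \/ t1 = x3 \/ (x3 xor x2)
t3 = t1 xor t2 = (x3 xor x2) xor (x3 \/ (x3 xor x2))
t4 = t3 xor x3 = ((x3 xor x2) xor (x3 \/ (x3 xor x2))) xor x3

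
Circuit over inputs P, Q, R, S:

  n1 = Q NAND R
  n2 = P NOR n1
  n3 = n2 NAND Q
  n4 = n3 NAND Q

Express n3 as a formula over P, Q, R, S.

n1 = Q NAND R
n2 = P NOR n1 = P NOR (Q NAND R)
n3 = n2 NAND Q = (P NOR (Q NAND R)) NAND Q

(P NOR (Q NAND R)) NAND Q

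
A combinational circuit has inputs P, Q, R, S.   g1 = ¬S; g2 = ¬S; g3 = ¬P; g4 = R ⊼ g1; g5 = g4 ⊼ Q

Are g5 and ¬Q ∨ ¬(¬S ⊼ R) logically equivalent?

Yes

g1 = ¬S
g4 = R ⊼ g1 = R ⊼ ¬S
g5 = g4 ⊼ Q = (R ⊼ ¬S) ⊼ Q
At P=0, Q=1, R=0, S=0: circuit gives 0, formula gives 0.
At P=0, Q=0, R=0, S=0: circuit gives 1, formula gives 1.
Agrees on all 16 inputs.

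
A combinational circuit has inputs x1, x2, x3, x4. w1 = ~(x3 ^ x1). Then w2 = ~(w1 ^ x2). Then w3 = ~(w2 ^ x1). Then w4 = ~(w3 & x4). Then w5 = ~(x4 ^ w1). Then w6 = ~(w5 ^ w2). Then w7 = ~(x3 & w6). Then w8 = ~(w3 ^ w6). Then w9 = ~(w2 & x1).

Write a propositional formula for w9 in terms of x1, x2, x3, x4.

~((~((~(x3 ^ x1)) ^ x2)) & x1)

w1 = ~(x3 ^ x1)
w2 = ~(w1 ^ x2) = ~((~(x3 ^ x1)) ^ x2)
w9 = ~(w2 & x1) = ~((~((~(x3 ^ x1)) ^ x2)) & x1)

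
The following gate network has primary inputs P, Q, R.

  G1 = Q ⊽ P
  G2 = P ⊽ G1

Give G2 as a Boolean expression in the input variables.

G1 = Q ⊽ P
G2 = P ⊽ G1 = P ⊽ (Q ⊽ P)

P ⊽ (Q ⊽ P)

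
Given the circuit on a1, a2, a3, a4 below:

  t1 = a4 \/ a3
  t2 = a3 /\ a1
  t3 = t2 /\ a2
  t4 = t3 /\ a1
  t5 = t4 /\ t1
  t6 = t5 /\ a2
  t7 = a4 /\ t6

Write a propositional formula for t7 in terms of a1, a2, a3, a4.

t1 = a4 \/ a3
t2 = a3 /\ a1
t3 = t2 /\ a2 = (a3 /\ a1) /\ a2
t4 = t3 /\ a1 = ((a3 /\ a1) /\ a2) /\ a1
t5 = t4 /\ t1 = (((a3 /\ a1) /\ a2) /\ a1) /\ (a4 \/ a3)
t6 = t5 /\ a2 = ((((a3 /\ a1) /\ a2) /\ a1) /\ (a4 \/ a3)) /\ a2
t7 = a4 /\ t6 = a4 /\ (((((a3 /\ a1) /\ a2) /\ a1) /\ (a4 \/ a3)) /\ a2)

a4 /\ (((((a3 /\ a1) /\ a2) /\ a1) /\ (a4 \/ a3)) /\ a2)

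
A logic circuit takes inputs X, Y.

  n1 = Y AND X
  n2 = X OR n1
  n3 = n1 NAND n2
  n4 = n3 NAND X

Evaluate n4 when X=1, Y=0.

n1 = 0 AND 1 = 0
n2 = 1 OR 0 = 1
n3 = 0 NAND 1 = 1
n4 = 1 NAND 1 = 0

0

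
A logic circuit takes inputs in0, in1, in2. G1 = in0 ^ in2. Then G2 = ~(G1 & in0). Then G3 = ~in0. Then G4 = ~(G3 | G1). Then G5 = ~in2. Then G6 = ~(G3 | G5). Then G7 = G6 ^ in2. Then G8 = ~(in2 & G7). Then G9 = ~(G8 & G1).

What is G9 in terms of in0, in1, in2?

G1 = in0 ^ in2
G3 = ~in0
G5 = ~in2
G6 = ~(G3 | G5) = ~(~in0 | ~in2)
G7 = G6 ^ in2 = (~(~in0 | ~in2)) ^ in2
G8 = ~(in2 & G7) = ~(in2 & ((~(~in0 | ~in2)) ^ in2))
G9 = ~(G8 & G1) = ~((~(in2 & ((~(~in0 | ~in2)) ^ in2))) & (in0 ^ in2))

~((~(in2 & ((~(~in0 | ~in2)) ^ in2))) & (in0 ^ in2))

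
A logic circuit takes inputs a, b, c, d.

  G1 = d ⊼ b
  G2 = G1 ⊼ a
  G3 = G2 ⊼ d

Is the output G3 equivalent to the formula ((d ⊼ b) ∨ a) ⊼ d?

G1 = d ⊼ b
G2 = G1 ⊼ a = (d ⊼ b) ⊼ a
G3 = G2 ⊼ d = ((d ⊼ b) ⊼ a) ⊼ d
At a=0, b=1, c=0, d=1: circuit gives 0, formula gives 1.

No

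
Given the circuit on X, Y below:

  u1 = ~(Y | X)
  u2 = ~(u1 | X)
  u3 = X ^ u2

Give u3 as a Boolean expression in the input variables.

u1 = ~(Y | X)
u2 = ~(u1 | X) = ~((~(Y | X)) | X)
u3 = X ^ u2 = X ^ (~((~(Y | X)) | X))

X ^ (~((~(Y | X)) | X))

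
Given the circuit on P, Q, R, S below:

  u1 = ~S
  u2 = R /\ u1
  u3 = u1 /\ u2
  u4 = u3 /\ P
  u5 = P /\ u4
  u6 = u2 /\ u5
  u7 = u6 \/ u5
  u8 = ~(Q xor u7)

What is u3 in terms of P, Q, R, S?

~S /\ (R /\ ~S)

u1 = ~S
u2 = R /\ u1 = R /\ ~S
u3 = u1 /\ u2 = ~S /\ (R /\ ~S)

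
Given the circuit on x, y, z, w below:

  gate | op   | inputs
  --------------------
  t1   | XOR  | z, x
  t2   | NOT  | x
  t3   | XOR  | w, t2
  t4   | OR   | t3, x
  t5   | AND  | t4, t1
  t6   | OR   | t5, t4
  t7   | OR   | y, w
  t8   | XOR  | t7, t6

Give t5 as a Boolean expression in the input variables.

((w XOR NOT x) OR x) AND (z XOR x)

t1 = z XOR x
t2 = NOT x
t3 = w XOR t2 = w XOR NOT x
t4 = t3 OR x = (w XOR NOT x) OR x
t5 = t4 AND t1 = ((w XOR NOT x) OR x) AND (z XOR x)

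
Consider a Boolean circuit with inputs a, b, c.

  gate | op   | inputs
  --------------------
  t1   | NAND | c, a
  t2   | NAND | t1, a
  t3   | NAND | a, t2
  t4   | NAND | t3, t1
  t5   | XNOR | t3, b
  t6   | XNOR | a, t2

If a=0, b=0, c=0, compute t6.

0

t1 = 0 NAND 0 = 1
t2 = 1 NAND 0 = 1
t6 = 0 XNOR 1 = 0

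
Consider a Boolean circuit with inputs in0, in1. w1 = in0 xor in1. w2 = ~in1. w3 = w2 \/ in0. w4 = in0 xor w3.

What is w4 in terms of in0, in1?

w2 = ~in1
w3 = w2 \/ in0 = ~in1 \/ in0
w4 = in0 xor w3 = in0 xor (~in1 \/ in0)

in0 xor (~in1 \/ in0)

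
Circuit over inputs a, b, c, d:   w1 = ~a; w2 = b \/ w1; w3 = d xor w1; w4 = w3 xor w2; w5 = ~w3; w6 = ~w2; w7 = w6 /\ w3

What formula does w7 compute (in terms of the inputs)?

~(b \/ ~a) /\ (d xor ~a)

w1 = ~a
w2 = b \/ w1 = b \/ ~a
w3 = d xor w1 = d xor ~a
w6 = ~w2 = ~(b \/ ~a)
w7 = w6 /\ w3 = ~(b \/ ~a) /\ (d xor ~a)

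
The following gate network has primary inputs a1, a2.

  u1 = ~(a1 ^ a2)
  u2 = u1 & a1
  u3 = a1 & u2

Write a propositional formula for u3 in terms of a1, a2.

u1 = ~(a1 ^ a2)
u2 = u1 & a1 = (~(a1 ^ a2)) & a1
u3 = a1 & u2 = a1 & ((~(a1 ^ a2)) & a1)

a1 & ((~(a1 ^ a2)) & a1)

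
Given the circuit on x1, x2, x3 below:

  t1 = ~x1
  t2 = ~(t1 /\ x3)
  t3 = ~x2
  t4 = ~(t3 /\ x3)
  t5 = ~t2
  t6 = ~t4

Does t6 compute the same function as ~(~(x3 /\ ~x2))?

t3 = ~x2
t4 = ~(t3 /\ x3) = ~(~x2 /\ x3)
t6 = ~t4 = ~(~(~x2 /\ x3))
At x1=0, x2=0, x3=0: circuit gives 0, formula gives 0.
At x1=0, x2=0, x3=1: circuit gives 1, formula gives 1.
Agrees on all 8 inputs.

Yes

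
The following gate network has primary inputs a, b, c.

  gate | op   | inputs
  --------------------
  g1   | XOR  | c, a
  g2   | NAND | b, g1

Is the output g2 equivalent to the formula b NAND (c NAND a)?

g1 = c XOR a
g2 = b NAND g1 = b NAND (c XOR a)
At a=0, b=1, c=0: circuit gives 1, formula gives 0.

No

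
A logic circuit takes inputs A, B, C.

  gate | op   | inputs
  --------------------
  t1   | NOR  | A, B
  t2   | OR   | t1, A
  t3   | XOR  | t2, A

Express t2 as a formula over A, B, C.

t1 = A NOR B
t2 = t1 OR A = (A NOR B) OR A

(A NOR B) OR A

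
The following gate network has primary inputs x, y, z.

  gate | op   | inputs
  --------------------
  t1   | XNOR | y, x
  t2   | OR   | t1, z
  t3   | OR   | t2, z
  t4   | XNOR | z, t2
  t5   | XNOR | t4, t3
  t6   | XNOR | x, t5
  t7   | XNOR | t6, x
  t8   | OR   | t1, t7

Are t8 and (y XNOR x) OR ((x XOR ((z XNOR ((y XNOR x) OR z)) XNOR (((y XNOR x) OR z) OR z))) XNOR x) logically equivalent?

t1 = y XNOR x
t2 = t1 OR z = (y XNOR x) OR z
t3 = t2 OR z = ((y XNOR x) OR z) OR z
t4 = z XNOR t2 = z XNOR ((y XNOR x) OR z)
t5 = t4 XNOR t3 = (z XNOR ((y XNOR x) OR z)) XNOR (((y XNOR x) OR z) OR z)
t6 = x XNOR t5 = x XNOR ((z XNOR ((y XNOR x) OR z)) XNOR (((y XNOR x) OR z) OR z))
t7 = t6 XNOR x = (x XNOR ((z XNOR ((y XNOR x) OR z)) XNOR (((y XNOR x) OR z) OR z))) XNOR x
t8 = t1 OR t7 = (y XNOR x) OR ((x XNOR ((z XNOR ((y XNOR x) OR z)) XNOR (((y XNOR x) OR z) OR z))) XNOR x)
At x=0, y=1, z=0: circuit gives 0, formula gives 1.

No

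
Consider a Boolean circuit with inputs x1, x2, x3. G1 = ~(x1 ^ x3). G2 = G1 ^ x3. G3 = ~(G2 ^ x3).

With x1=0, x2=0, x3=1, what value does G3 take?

1

G1 = ~(0 ^ 1) = 0
G2 = 0 ^ 1 = 1
G3 = ~(1 ^ 1) = 1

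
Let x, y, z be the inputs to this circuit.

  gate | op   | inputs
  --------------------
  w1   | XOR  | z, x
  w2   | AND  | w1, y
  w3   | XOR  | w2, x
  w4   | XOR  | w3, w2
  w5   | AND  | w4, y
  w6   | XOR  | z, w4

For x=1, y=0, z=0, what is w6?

1

w1 = 0 XOR 1 = 1
w2 = 1 AND 0 = 0
w3 = 0 XOR 1 = 1
w4 = 1 XOR 0 = 1
w6 = 0 XOR 1 = 1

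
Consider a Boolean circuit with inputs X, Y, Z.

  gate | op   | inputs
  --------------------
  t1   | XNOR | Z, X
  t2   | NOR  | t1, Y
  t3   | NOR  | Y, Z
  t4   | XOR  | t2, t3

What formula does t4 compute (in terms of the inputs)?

((Z XNOR X) NOR Y) XOR (Y NOR Z)

t1 = Z XNOR X
t2 = t1 NOR Y = (Z XNOR X) NOR Y
t3 = Y NOR Z
t4 = t2 XOR t3 = ((Z XNOR X) NOR Y) XOR (Y NOR Z)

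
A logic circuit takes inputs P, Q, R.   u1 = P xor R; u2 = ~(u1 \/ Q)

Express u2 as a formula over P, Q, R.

~((P xor R) \/ Q)

u1 = P xor R
u2 = ~(u1 \/ Q) = ~((P xor R) \/ Q)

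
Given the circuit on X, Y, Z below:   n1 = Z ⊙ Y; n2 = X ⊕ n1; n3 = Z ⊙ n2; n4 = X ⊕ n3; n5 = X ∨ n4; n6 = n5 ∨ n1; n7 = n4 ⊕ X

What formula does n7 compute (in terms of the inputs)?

n1 = Z ⊙ Y
n2 = X ⊕ n1 = X ⊕ (Z ⊙ Y)
n3 = Z ⊙ n2 = Z ⊙ (X ⊕ (Z ⊙ Y))
n4 = X ⊕ n3 = X ⊕ (Z ⊙ (X ⊕ (Z ⊙ Y)))
n7 = n4 ⊕ X = (X ⊕ (Z ⊙ (X ⊕ (Z ⊙ Y)))) ⊕ X

(X ⊕ (Z ⊙ (X ⊕ (Z ⊙ Y)))) ⊕ X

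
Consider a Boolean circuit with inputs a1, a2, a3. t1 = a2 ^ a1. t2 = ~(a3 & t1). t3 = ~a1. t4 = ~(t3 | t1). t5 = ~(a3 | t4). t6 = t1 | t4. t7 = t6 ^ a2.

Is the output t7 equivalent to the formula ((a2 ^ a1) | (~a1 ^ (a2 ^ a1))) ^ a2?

t1 = a2 ^ a1
t3 = ~a1
t4 = ~(t3 | t1) = ~(~a1 | (a2 ^ a1))
t6 = t1 | t4 = (a2 ^ a1) | (~(~a1 | (a2 ^ a1)))
t7 = t6 ^ a2 = ((a2 ^ a1) | (~(~a1 | (a2 ^ a1)))) ^ a2
At a1=0, a2=0, a3=0: circuit gives 0, formula gives 1.

No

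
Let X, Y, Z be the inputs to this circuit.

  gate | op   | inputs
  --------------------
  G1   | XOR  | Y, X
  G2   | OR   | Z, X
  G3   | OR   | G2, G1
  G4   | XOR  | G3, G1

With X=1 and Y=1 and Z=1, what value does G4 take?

1

G1 = 1 XOR 1 = 0
G2 = 1 OR 1 = 1
G3 = 1 OR 0 = 1
G4 = 1 XOR 0 = 1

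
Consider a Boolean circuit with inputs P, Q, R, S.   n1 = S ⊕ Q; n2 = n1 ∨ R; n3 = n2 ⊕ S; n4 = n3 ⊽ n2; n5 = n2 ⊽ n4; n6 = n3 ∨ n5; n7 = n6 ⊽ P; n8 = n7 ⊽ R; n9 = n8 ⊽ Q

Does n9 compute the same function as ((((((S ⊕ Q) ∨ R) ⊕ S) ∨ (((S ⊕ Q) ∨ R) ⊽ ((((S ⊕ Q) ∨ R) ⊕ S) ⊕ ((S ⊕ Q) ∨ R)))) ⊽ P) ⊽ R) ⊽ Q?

No

n1 = S ⊕ Q
n2 = n1 ∨ R = (S ⊕ Q) ∨ R
n3 = n2 ⊕ S = ((S ⊕ Q) ∨ R) ⊕ S
n4 = n3 ⊽ n2 = (((S ⊕ Q) ∨ R) ⊕ S) ⊽ ((S ⊕ Q) ∨ R)
n5 = n2 ⊽ n4 = ((S ⊕ Q) ∨ R) ⊽ ((((S ⊕ Q) ∨ R) ⊕ S) ⊽ ((S ⊕ Q) ∨ R))
n6 = n3 ∨ n5 = (((S ⊕ Q) ∨ R) ⊕ S) ∨ (((S ⊕ Q) ∨ R) ⊽ ((((S ⊕ Q) ∨ R) ⊕ S) ⊽ ((S ⊕ Q) ∨ R)))
n7 = n6 ⊽ P = ((((S ⊕ Q) ∨ R) ⊕ S) ∨ (((S ⊕ Q) ∨ R) ⊽ ((((S ⊕ Q) ∨ R) ⊕ S) ⊽ ((S ⊕ Q) ∨ R)))) ⊽ P
n8 = n7 ⊽ R = (((((S ⊕ Q) ∨ R) ⊕ S) ∨ (((S ⊕ Q) ∨ R) ⊽ ((((S ⊕ Q) ∨ R) ⊕ S) ⊽ ((S ⊕ Q) ∨ R)))) ⊽ P) ⊽ R
n9 = n8 ⊽ Q = ((((((S ⊕ Q) ∨ R) ⊕ S) ∨ (((S ⊕ Q) ∨ R) ⊽ ((((S ⊕ Q) ∨ R) ⊕ S) ⊽ ((S ⊕ Q) ∨ R)))) ⊽ P) ⊽ R) ⊽ Q
At P=0, Q=0, R=0, S=0: circuit gives 1, formula gives 0.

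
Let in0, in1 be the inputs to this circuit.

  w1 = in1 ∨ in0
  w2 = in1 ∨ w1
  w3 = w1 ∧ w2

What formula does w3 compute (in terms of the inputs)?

w1 = in1 ∨ in0
w2 = in1 ∨ w1 = in1 ∨ (in1 ∨ in0)
w3 = w1 ∧ w2 = (in1 ∨ in0) ∧ (in1 ∨ (in1 ∨ in0))

(in1 ∨ in0) ∧ (in1 ∨ (in1 ∨ in0))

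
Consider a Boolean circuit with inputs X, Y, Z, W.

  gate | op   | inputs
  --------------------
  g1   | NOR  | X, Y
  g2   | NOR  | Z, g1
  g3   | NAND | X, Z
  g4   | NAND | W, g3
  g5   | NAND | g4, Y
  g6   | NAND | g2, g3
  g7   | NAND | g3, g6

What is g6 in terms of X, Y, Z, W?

g1 = X NOR Y
g2 = Z NOR g1 = Z NOR (X NOR Y)
g3 = X NAND Z
g6 = g2 NAND g3 = (Z NOR (X NOR Y)) NAND (X NAND Z)

(Z NOR (X NOR Y)) NAND (X NAND Z)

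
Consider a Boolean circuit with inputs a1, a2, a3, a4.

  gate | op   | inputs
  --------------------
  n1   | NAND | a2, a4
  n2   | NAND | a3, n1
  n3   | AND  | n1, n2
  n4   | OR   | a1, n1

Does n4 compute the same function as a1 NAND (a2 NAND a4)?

No

n1 = a2 NAND a4
n4 = a1 OR n1 = a1 OR (a2 NAND a4)
At a1=0, a2=1, a3=0, a4=1: circuit gives 0, formula gives 1.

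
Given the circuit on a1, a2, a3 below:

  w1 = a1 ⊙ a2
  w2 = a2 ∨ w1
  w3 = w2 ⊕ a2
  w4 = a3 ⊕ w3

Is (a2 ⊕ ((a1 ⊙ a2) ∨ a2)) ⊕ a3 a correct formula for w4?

Yes

w1 = a1 ⊙ a2
w2 = a2 ∨ w1 = a2 ∨ (a1 ⊙ a2)
w3 = w2 ⊕ a2 = (a2 ∨ (a1 ⊙ a2)) ⊕ a2
w4 = a3 ⊕ w3 = a3 ⊕ ((a2 ∨ (a1 ⊙ a2)) ⊕ a2)
At a1=0, a2=0, a3=1: circuit gives 0, formula gives 0.
At a1=0, a2=0, a3=0: circuit gives 1, formula gives 1.
Agrees on all 8 inputs.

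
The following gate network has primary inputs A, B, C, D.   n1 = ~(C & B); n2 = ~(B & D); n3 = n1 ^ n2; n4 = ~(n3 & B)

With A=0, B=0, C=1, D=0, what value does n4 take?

1

n1 = ~(1 & 0) = 1
n2 = ~(0 & 0) = 1
n3 = 1 ^ 1 = 0
n4 = ~(0 & 0) = 1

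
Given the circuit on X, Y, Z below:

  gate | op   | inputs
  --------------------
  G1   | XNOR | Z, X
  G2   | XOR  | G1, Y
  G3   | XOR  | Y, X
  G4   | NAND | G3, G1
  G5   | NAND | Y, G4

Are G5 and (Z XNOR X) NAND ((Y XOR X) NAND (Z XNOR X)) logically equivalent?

G1 = Z XNOR X
G3 = Y XOR X
G4 = G3 NAND G1 = (Y XOR X) NAND (Z XNOR X)
G5 = Y NAND G4 = Y NAND ((Y XOR X) NAND (Z XNOR X))
At X=0, Y=0, Z=0: circuit gives 1, formula gives 0.

No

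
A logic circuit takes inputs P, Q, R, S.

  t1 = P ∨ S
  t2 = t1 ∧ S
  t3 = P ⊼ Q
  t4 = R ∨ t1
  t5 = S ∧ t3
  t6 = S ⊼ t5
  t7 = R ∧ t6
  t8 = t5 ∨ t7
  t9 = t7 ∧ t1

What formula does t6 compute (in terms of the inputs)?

S ⊼ (S ∧ (P ⊼ Q))

t3 = P ⊼ Q
t5 = S ∧ t3 = S ∧ (P ⊼ Q)
t6 = S ⊼ t5 = S ⊼ (S ∧ (P ⊼ Q))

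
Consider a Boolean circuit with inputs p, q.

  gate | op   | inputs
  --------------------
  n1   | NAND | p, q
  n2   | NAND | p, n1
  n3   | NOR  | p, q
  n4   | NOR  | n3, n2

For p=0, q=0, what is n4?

0

n1 = 0 NAND 0 = 1
n2 = 0 NAND 1 = 1
n3 = 0 NOR 0 = 1
n4 = 1 NOR 1 = 0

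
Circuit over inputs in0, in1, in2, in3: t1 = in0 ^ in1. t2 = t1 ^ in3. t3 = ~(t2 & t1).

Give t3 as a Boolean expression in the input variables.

t1 = in0 ^ in1
t2 = t1 ^ in3 = (in0 ^ in1) ^ in3
t3 = ~(t2 & t1) = ~(((in0 ^ in1) ^ in3) & (in0 ^ in1))

~(((in0 ^ in1) ^ in3) & (in0 ^ in1))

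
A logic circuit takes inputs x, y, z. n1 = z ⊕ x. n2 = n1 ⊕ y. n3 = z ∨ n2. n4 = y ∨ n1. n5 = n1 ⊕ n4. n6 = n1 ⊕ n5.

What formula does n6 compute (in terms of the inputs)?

n1 = z ⊕ x
n4 = y ∨ n1 = y ∨ (z ⊕ x)
n5 = n1 ⊕ n4 = (z ⊕ x) ⊕ (y ∨ (z ⊕ x))
n6 = n1 ⊕ n5 = (z ⊕ x) ⊕ ((z ⊕ x) ⊕ (y ∨ (z ⊕ x)))

(z ⊕ x) ⊕ ((z ⊕ x) ⊕ (y ∨ (z ⊕ x)))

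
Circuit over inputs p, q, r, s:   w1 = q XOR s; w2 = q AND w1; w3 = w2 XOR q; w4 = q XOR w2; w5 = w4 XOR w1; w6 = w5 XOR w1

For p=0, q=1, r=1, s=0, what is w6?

0

w1 = 1 XOR 0 = 1
w2 = 1 AND 1 = 1
w4 = 1 XOR 1 = 0
w5 = 0 XOR 1 = 1
w6 = 1 XOR 1 = 0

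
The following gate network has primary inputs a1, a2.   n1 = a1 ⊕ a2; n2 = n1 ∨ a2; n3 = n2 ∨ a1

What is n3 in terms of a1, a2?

n1 = a1 ⊕ a2
n2 = n1 ∨ a2 = (a1 ⊕ a2) ∨ a2
n3 = n2 ∨ a1 = ((a1 ⊕ a2) ∨ a2) ∨ a1

((a1 ⊕ a2) ∨ a2) ∨ a1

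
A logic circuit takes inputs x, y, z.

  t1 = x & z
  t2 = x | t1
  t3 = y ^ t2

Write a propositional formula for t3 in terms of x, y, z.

t1 = x & z
t2 = x | t1 = x | (x & z)
t3 = y ^ t2 = y ^ (x | (x & z))

y ^ (x | (x & z))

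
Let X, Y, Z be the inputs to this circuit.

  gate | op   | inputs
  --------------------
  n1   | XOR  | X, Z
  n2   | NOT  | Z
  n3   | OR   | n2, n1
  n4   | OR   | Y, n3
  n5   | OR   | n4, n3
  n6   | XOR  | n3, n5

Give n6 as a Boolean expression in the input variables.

(NOT Z OR (X XOR Z)) XOR ((Y OR (NOT Z OR (X XOR Z))) OR (NOT Z OR (X XOR Z)))

n1 = X XOR Z
n2 = NOT Z
n3 = n2 OR n1 = NOT Z OR (X XOR Z)
n4 = Y OR n3 = Y OR (NOT Z OR (X XOR Z))
n5 = n4 OR n3 = (Y OR (NOT Z OR (X XOR Z))) OR (NOT Z OR (X XOR Z))
n6 = n3 XOR n5 = (NOT Z OR (X XOR Z)) XOR ((Y OR (NOT Z OR (X XOR Z))) OR (NOT Z OR (X XOR Z)))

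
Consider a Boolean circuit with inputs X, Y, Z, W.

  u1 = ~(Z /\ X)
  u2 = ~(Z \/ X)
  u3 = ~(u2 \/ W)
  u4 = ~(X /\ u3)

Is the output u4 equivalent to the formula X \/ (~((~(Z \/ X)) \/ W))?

No

u2 = ~(Z \/ X)
u3 = ~(u2 \/ W) = ~((~(Z \/ X)) \/ W)
u4 = ~(X /\ u3) = ~(X /\ (~((~(Z \/ X)) \/ W)))
At X=0, Y=0, Z=0, W=0: circuit gives 1, formula gives 0.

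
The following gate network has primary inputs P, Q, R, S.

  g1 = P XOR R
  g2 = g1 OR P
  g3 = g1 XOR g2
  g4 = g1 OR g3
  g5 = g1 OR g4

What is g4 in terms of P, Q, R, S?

g1 = P XOR R
g2 = g1 OR P = (P XOR R) OR P
g3 = g1 XOR g2 = (P XOR R) XOR ((P XOR R) OR P)
g4 = g1 OR g3 = (P XOR R) OR ((P XOR R) XOR ((P XOR R) OR P))

(P XOR R) OR ((P XOR R) XOR ((P XOR R) OR P))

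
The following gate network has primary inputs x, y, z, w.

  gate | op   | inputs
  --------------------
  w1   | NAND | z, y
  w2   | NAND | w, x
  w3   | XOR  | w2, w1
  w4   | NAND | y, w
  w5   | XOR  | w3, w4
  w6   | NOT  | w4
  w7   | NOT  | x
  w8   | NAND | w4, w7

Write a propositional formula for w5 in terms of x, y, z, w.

((w NAND x) XOR (z NAND y)) XOR (y NAND w)

w1 = z NAND y
w2 = w NAND x
w3 = w2 XOR w1 = (w NAND x) XOR (z NAND y)
w4 = y NAND w
w5 = w3 XOR w4 = ((w NAND x) XOR (z NAND y)) XOR (y NAND w)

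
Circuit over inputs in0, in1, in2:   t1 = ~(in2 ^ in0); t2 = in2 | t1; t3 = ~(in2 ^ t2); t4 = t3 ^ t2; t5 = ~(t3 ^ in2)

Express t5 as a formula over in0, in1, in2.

t1 = ~(in2 ^ in0)
t2 = in2 | t1 = in2 | (~(in2 ^ in0))
t3 = ~(in2 ^ t2) = ~(in2 ^ (in2 | (~(in2 ^ in0))))
t5 = ~(t3 ^ in2) = ~((~(in2 ^ (in2 | (~(in2 ^ in0))))) ^ in2)

~((~(in2 ^ (in2 | (~(in2 ^ in0))))) ^ in2)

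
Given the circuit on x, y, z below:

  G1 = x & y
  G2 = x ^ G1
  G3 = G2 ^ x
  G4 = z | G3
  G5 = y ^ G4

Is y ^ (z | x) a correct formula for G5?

G1 = x & y
G2 = x ^ G1 = x ^ (x & y)
G3 = G2 ^ x = (x ^ (x & y)) ^ x
G4 = z | G3 = z | ((x ^ (x & y)) ^ x)
G5 = y ^ G4 = y ^ (z | ((x ^ (x & y)) ^ x))
At x=1, y=0, z=0: circuit gives 0, formula gives 1.

No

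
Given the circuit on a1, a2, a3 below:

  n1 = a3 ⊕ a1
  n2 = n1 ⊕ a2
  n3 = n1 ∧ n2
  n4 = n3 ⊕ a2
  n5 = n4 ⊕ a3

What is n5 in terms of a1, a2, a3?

n1 = a3 ⊕ a1
n2 = n1 ⊕ a2 = (a3 ⊕ a1) ⊕ a2
n3 = n1 ∧ n2 = (a3 ⊕ a1) ∧ ((a3 ⊕ a1) ⊕ a2)
n4 = n3 ⊕ a2 = ((a3 ⊕ a1) ∧ ((a3 ⊕ a1) ⊕ a2)) ⊕ a2
n5 = n4 ⊕ a3 = (((a3 ⊕ a1) ∧ ((a3 ⊕ a1) ⊕ a2)) ⊕ a2) ⊕ a3

(((a3 ⊕ a1) ∧ ((a3 ⊕ a1) ⊕ a2)) ⊕ a2) ⊕ a3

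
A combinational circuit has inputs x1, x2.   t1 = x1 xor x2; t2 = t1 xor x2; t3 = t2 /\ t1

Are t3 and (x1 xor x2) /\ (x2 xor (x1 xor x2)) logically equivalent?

t1 = x1 xor x2
t2 = t1 xor x2 = (x1 xor x2) xor x2
t3 = t2 /\ t1 = ((x1 xor x2) xor x2) /\ (x1 xor x2)
At x1=0, x2=0: circuit gives 0, formula gives 0.
At x1=1, x2=0: circuit gives 1, formula gives 1.
Agrees on all 4 inputs.

Yes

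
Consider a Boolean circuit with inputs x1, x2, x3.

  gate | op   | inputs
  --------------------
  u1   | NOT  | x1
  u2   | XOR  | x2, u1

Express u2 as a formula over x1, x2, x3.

x2 XOR NOT x1

u1 = NOT x1
u2 = x2 XOR u1 = x2 XOR NOT x1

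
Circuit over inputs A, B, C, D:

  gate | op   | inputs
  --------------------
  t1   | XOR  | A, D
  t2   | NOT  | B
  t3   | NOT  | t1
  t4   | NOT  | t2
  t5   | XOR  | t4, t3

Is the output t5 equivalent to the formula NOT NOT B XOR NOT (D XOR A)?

t1 = A XOR D
t2 = NOT B
t3 = NOT t1 = NOT (A XOR D)
t4 = NOT t2 = NOT NOT B
t5 = t4 XOR t3 = NOT NOT B XOR NOT (A XOR D)
At A=0, B=0, C=0, D=1: circuit gives 0, formula gives 0.
At A=0, B=0, C=0, D=0: circuit gives 1, formula gives 1.
Agrees on all 16 inputs.

Yes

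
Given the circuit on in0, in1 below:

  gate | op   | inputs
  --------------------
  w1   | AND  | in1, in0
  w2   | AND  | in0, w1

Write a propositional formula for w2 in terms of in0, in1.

w1 = in1 AND in0
w2 = in0 AND w1 = in0 AND (in1 AND in0)

in0 AND (in1 AND in0)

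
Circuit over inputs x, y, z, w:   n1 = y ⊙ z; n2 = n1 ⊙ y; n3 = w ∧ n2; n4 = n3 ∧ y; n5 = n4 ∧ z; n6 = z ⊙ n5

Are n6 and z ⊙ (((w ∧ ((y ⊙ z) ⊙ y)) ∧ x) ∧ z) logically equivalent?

n1 = y ⊙ z
n2 = n1 ⊙ y = (y ⊙ z) ⊙ y
n3 = w ∧ n2 = w ∧ ((y ⊙ z) ⊙ y)
n4 = n3 ∧ y = (w ∧ ((y ⊙ z) ⊙ y)) ∧ y
n5 = n4 ∧ z = ((w ∧ ((y ⊙ z) ⊙ y)) ∧ y) ∧ z
n6 = z ⊙ n5 = z ⊙ (((w ∧ ((y ⊙ z) ⊙ y)) ∧ y) ∧ z)
At x=0, y=1, z=1, w=1: circuit gives 1, formula gives 0.

No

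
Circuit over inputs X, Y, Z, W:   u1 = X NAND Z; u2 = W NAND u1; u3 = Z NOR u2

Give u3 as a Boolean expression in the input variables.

u1 = X NAND Z
u2 = W NAND u1 = W NAND (X NAND Z)
u3 = Z NOR u2 = Z NOR (W NAND (X NAND Z))

Z NOR (W NAND (X NAND Z))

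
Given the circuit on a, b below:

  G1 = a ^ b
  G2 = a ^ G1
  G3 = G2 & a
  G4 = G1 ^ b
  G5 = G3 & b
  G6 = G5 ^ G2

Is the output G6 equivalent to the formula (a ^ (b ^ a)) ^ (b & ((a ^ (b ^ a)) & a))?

Yes

G1 = a ^ b
G2 = a ^ G1 = a ^ (a ^ b)
G3 = G2 & a = (a ^ (a ^ b)) & a
G5 = G3 & b = ((a ^ (a ^ b)) & a) & b
G6 = G5 ^ G2 = (((a ^ (a ^ b)) & a) & b) ^ (a ^ (a ^ b))
At a=0, b=0: circuit gives 0, formula gives 0.
At a=0, b=1: circuit gives 1, formula gives 1.
Agrees on all 4 inputs.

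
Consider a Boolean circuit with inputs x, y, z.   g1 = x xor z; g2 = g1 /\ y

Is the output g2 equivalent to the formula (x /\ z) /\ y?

g1 = x xor z
g2 = g1 /\ y = (x xor z) /\ y
At x=0, y=1, z=1: circuit gives 1, formula gives 0.

No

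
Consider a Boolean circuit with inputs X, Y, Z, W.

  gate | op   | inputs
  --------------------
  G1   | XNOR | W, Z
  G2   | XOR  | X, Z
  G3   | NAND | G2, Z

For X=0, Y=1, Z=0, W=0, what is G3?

1

G2 = 0 XOR 0 = 0
G3 = 0 NAND 0 = 1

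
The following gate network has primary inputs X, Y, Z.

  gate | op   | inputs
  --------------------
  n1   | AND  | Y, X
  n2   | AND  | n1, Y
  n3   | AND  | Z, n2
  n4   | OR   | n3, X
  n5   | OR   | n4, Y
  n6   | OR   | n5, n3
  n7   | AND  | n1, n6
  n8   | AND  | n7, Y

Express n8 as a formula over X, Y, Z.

n1 = Y AND X
n2 = n1 AND Y = (Y AND X) AND Y
n3 = Z AND n2 = Z AND ((Y AND X) AND Y)
n4 = n3 OR X = (Z AND ((Y AND X) AND Y)) OR X
n5 = n4 OR Y = ((Z AND ((Y AND X) AND Y)) OR X) OR Y
n6 = n5 OR n3 = (((Z AND ((Y AND X) AND Y)) OR X) OR Y) OR (Z AND ((Y AND X) AND Y))
n7 = n1 AND n6 = (Y AND X) AND ((((Z AND ((Y AND X) AND Y)) OR X) OR Y) OR (Z AND ((Y AND X) AND Y)))
n8 = n7 AND Y = ((Y AND X) AND ((((Z AND ((Y AND X) AND Y)) OR X) OR Y) OR (Z AND ((Y AND X) AND Y)))) AND Y

((Y AND X) AND ((((Z AND ((Y AND X) AND Y)) OR X) OR Y) OR (Z AND ((Y AND X) AND Y)))) AND Y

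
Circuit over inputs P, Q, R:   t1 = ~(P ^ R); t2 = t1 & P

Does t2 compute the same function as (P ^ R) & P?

t1 = ~(P ^ R)
t2 = t1 & P = (~(P ^ R)) & P
At P=1, Q=0, R=0: circuit gives 0, formula gives 1.

No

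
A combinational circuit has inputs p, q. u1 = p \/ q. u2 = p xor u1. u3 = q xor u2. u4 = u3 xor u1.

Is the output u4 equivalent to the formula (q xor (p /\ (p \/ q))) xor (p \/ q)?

No

u1 = p \/ q
u2 = p xor u1 = p xor (p \/ q)
u3 = q xor u2 = q xor (p xor (p \/ q))
u4 = u3 xor u1 = (q xor (p xor (p \/ q))) xor (p \/ q)
At p=0, q=1: circuit gives 1, formula gives 0.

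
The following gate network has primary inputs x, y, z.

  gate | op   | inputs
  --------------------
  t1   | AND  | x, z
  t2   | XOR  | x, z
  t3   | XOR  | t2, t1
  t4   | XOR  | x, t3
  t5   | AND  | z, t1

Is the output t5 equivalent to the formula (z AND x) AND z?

t1 = x AND z
t5 = z AND t1 = z AND (x AND z)
At x=0, y=0, z=0: circuit gives 0, formula gives 0.
At x=1, y=0, z=1: circuit gives 1, formula gives 1.
Agrees on all 8 inputs.

Yes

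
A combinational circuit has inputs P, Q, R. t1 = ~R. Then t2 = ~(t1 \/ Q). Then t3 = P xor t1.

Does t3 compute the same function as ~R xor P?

Yes

t1 = ~R
t3 = P xor t1 = P xor ~R
At P=0, Q=0, R=1: circuit gives 0, formula gives 0.
At P=0, Q=0, R=0: circuit gives 1, formula gives 1.
Agrees on all 8 inputs.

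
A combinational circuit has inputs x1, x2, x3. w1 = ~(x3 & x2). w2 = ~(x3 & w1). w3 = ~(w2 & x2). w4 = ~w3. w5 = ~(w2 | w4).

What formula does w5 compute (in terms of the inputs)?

w1 = ~(x3 & x2)
w2 = ~(x3 & w1) = ~(x3 & (~(x3 & x2)))
w3 = ~(w2 & x2) = ~((~(x3 & (~(x3 & x2)))) & x2)
w4 = ~w3 = ~(~((~(x3 & (~(x3 & x2)))) & x2))
w5 = ~(w2 | w4) = ~((~(x3 & (~(x3 & x2)))) | ~(~((~(x3 & (~(x3 & x2)))) & x2)))

~((~(x3 & (~(x3 & x2)))) | ~(~((~(x3 & (~(x3 & x2)))) & x2)))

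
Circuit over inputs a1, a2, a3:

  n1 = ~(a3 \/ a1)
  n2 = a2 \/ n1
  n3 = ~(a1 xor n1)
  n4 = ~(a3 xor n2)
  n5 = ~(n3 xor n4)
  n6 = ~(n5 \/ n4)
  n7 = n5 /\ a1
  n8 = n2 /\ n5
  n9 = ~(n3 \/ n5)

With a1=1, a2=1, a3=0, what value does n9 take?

n1 = ~(0 \/ 1) = 0
n2 = 1 \/ 0 = 1
n3 = ~(1 xor 0) = 0
n4 = ~(0 xor 1) = 0
n5 = ~(0 xor 0) = 1
n9 = ~(0 \/ 1) = 0

0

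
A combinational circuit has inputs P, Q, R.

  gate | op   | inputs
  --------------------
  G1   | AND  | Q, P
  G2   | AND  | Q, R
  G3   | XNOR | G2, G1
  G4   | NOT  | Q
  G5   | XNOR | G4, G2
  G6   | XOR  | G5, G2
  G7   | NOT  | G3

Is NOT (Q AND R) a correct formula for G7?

G1 = Q AND P
G2 = Q AND R
G3 = G2 XNOR G1 = (Q AND R) XNOR (Q AND P)
G7 = NOT G3 = NOT ((Q AND R) XNOR (Q AND P))
At P=0, Q=0, R=0: circuit gives 0, formula gives 1.

No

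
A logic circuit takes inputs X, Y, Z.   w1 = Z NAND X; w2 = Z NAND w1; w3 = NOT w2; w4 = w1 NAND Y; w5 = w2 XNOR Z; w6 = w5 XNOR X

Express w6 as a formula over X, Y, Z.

w1 = Z NAND X
w2 = Z NAND w1 = Z NAND (Z NAND X)
w5 = w2 XNOR Z = (Z NAND (Z NAND X)) XNOR Z
w6 = w5 XNOR X = ((Z NAND (Z NAND X)) XNOR Z) XNOR X

((Z NAND (Z NAND X)) XNOR Z) XNOR X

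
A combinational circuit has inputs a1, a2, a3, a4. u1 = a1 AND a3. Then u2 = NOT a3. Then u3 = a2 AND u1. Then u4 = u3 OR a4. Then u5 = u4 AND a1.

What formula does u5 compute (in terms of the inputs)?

((a2 AND (a1 AND a3)) OR a4) AND a1

u1 = a1 AND a3
u3 = a2 AND u1 = a2 AND (a1 AND a3)
u4 = u3 OR a4 = (a2 AND (a1 AND a3)) OR a4
u5 = u4 AND a1 = ((a2 AND (a1 AND a3)) OR a4) AND a1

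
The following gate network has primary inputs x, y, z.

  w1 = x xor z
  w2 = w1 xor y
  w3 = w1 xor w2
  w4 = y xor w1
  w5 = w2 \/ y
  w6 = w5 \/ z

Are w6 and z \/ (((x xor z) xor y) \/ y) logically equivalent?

Yes

w1 = x xor z
w2 = w1 xor y = (x xor z) xor y
w5 = w2 \/ y = ((x xor z) xor y) \/ y
w6 = w5 \/ z = (((x xor z) xor y) \/ y) \/ z
At x=0, y=0, z=0: circuit gives 0, formula gives 0.
At x=0, y=0, z=1: circuit gives 1, formula gives 1.
Agrees on all 8 inputs.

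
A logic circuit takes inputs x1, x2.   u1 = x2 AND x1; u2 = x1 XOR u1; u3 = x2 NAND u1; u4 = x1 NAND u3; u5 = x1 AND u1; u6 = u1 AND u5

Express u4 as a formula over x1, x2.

x1 NAND (x2 NAND (x2 AND x1))

u1 = x2 AND x1
u3 = x2 NAND u1 = x2 NAND (x2 AND x1)
u4 = x1 NAND u3 = x1 NAND (x2 NAND (x2 AND x1))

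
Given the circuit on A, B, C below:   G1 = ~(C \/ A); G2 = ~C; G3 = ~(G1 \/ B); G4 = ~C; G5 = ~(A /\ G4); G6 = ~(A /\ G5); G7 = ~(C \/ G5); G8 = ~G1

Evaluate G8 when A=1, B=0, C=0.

1

G1 = ~(0 \/ 1) = 0
G8 = ~0 = 1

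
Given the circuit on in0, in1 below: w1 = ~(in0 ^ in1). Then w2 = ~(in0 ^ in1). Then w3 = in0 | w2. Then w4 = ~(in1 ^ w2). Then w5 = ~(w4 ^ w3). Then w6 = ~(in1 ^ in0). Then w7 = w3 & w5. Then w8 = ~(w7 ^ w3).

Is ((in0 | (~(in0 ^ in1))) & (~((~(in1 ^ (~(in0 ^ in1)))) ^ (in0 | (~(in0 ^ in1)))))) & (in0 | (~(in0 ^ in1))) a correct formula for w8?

w2 = ~(in0 ^ in1)
w3 = in0 | w2 = in0 | (~(in0 ^ in1))
w4 = ~(in1 ^ w2) = ~(in1 ^ (~(in0 ^ in1)))
w5 = ~(w4 ^ w3) = ~((~(in1 ^ (~(in0 ^ in1)))) ^ (in0 | (~(in0 ^ in1))))
w7 = w3 & w5 = (in0 | (~(in0 ^ in1))) & (~((~(in1 ^ (~(in0 ^ in1)))) ^ (in0 | (~(in0 ^ in1)))))
w8 = ~(w7 ^ w3) = ~(((in0 | (~(in0 ^ in1))) & (~((~(in1 ^ (~(in0 ^ in1)))) ^ (in0 | (~(in0 ^ in1)))))) ^ (in0 | (~(in0 ^ in1))))
At in0=0, in1=1: circuit gives 1, formula gives 0.

No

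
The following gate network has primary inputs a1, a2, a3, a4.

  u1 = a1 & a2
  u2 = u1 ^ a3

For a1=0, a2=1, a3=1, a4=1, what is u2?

1

u1 = 0 & 1 = 0
u2 = 0 ^ 1 = 1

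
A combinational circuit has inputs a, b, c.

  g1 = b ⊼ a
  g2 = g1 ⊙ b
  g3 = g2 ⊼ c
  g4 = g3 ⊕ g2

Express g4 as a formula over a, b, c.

(((b ⊼ a) ⊙ b) ⊼ c) ⊕ ((b ⊼ a) ⊙ b)

g1 = b ⊼ a
g2 = g1 ⊙ b = (b ⊼ a) ⊙ b
g3 = g2 ⊼ c = ((b ⊼ a) ⊙ b) ⊼ c
g4 = g3 ⊕ g2 = (((b ⊼ a) ⊙ b) ⊼ c) ⊕ ((b ⊼ a) ⊙ b)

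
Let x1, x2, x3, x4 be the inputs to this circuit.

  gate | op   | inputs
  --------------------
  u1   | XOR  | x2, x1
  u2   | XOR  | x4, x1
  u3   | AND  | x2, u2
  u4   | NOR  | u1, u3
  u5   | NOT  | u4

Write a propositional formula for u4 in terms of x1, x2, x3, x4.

(x2 XOR x1) NOR (x2 AND (x4 XOR x1))

u1 = x2 XOR x1
u2 = x4 XOR x1
u3 = x2 AND u2 = x2 AND (x4 XOR x1)
u4 = u1 NOR u3 = (x2 XOR x1) NOR (x2 AND (x4 XOR x1))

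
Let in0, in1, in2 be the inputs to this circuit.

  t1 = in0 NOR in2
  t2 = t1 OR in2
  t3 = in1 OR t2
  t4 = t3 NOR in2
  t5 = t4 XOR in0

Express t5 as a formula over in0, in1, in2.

t1 = in0 NOR in2
t2 = t1 OR in2 = (in0 NOR in2) OR in2
t3 = in1 OR t2 = in1 OR ((in0 NOR in2) OR in2)
t4 = t3 NOR in2 = (in1 OR ((in0 NOR in2) OR in2)) NOR in2
t5 = t4 XOR in0 = ((in1 OR ((in0 NOR in2) OR in2)) NOR in2) XOR in0

((in1 OR ((in0 NOR in2) OR in2)) NOR in2) XOR in0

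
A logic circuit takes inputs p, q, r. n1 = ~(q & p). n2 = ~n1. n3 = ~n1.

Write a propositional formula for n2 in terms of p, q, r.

~(~(q & p))

n1 = ~(q & p)
n2 = ~n1 = ~(~(q & p))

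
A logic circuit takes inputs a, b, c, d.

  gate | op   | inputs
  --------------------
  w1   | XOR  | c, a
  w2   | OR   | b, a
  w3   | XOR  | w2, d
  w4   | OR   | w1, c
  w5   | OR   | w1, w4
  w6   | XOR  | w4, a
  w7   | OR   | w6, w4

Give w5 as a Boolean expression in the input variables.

w1 = c XOR a
w4 = w1 OR c = (c XOR a) OR c
w5 = w1 OR w4 = (c XOR a) OR ((c XOR a) OR c)

(c XOR a) OR ((c XOR a) OR c)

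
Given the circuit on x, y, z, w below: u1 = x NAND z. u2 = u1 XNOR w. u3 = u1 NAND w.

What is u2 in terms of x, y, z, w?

u1 = x NAND z
u2 = u1 XNOR w = (x NAND z) XNOR w

(x NAND z) XNOR w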